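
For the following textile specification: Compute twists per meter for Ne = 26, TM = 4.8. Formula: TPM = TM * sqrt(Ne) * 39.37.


Formula: TPM = TM * sqrt(Ne) * 39.37
Step 1: sqrt(Ne) = sqrt(26) = 5.099
Step 2: TM * sqrt(Ne) = 4.8 * 5.099 = 24.4752
Step 3: TPM = 24.4752 * 39.37 = 964 twists/m

964 twists/m


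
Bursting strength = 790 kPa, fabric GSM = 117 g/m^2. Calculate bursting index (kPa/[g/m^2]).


Formula: Bursting Index = Bursting Strength / Fabric GSM
BI = 790 kPa / 117 g/m^2
BI = 6.752 kPa/(g/m^2)

6.752 kPa/(g/m^2)


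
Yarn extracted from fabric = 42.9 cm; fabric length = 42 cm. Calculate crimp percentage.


Formula: Crimp% = ((L_yarn - L_fabric) / L_fabric) * 100
Step 1: Extension = 42.9 - 42 = 0.9 cm
Step 2: Crimp% = (0.9 / 42) * 100
Step 3: Crimp% = 0.021429 * 100 = 2.1429% ≈ 2.1%

2.1%


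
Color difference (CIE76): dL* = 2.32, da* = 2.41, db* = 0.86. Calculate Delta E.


Formula: Delta E = sqrt(dL*^2 + da*^2 + db*^2)
Step 1: dL*^2 = 2.32^2 = 5.3824
Step 2: da*^2 = 2.41^2 = 5.8081
Step 3: db*^2 = 0.86^2 = 0.7396
Step 4: Sum = 5.3824 + 5.8081 + 0.7396 = 11.9301
Step 5: Delta E = sqrt(11.9301) = 3.45

3.45 Delta E


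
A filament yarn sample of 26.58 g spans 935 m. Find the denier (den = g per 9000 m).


Formula: den = (mass_g / length_m) * 9000
Substituting: den = (26.58 / 935) * 9000
Intermediate: 26.58 / 935 = 0.02842781 g/m
den = 0.02842781 * 9000 = 255.9 denier

255.9 denier


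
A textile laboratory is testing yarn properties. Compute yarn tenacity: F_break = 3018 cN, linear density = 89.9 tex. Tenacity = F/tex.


Formula: Tenacity = Breaking force / Linear density
Tenacity = 3018 cN / 89.9 tex
Tenacity = 33.57 cN/tex

33.57 cN/tex


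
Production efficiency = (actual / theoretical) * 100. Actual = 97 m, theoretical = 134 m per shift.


Formula: Efficiency% = (Actual output / Theoretical output) * 100
Efficiency% = (97 / 134) * 100
Efficiency% = 0.723881 * 100 = 72.3881% ≈ 72.4%

72.4%


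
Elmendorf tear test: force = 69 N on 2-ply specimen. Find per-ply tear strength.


Formula: Per-ply strength = Total force / Number of plies
Per-ply = 69 N / 2
Per-ply = 34.5 N

34.5 N


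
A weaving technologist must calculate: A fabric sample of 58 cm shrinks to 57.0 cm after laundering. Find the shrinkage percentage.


Formula: Shrinkage% = ((L_before - L_after) / L_before) * 100
Step 1: Shrinkage = 58 - 57.0 = 1.0 cm
Step 2: Shrinkage% = (1.0 / 58) * 100
Step 3: Shrinkage% = 0.017241 * 100 = 1.7241% ≈ 1.7%

1.7%


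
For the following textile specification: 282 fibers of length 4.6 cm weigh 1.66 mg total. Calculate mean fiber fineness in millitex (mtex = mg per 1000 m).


Formula: fineness (mtex) = mass (mg) / total length (km) = (mass_mg / total_length_m) * 1000
Step 1: Convert fiber length: 4.6 cm = 0.046 m
Step 2: Total fiber length = 282 * 0.046 = 12.972 m
Step 3: Linear density = 1.66 mg / 12.972 m = 0.1280 mg/m
Step 4: fineness = 0.1280 * 1000 = 128.0 mtex

128.0 mtex


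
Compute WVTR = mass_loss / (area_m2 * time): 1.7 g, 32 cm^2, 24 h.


Formula: WVTR = mass_loss / (area * time)
Step 1: Convert area: 32 cm^2 = 0.0032 m^2
Step 2: WVTR = 1.7 g / (0.0032 m^2 * 24 h)
Step 3: WVTR = 1.7 / 0.0768 = 22.1 g/m^2/h

22.1 g/m^2/h


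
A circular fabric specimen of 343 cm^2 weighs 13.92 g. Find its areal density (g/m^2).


Formula: GSM = mass_g / area_m2
Step 1: Convert area: 343 cm^2 = 343 / 10000 = 0.0343 m^2
Step 2: GSM = 13.92 g / 0.0343 m^2 = 405.8 g/m^2

405.8 g/m^2


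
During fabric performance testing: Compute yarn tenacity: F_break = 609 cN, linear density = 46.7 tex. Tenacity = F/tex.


Formula: Tenacity = Breaking force / Linear density
Tenacity = 609 cN / 46.7 tex
Tenacity = 13.04 cN/tex

13.04 cN/tex


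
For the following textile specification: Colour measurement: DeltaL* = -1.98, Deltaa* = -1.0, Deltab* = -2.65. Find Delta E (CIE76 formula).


Formula: Delta E = sqrt(dL*^2 + da*^2 + db*^2)
Step 1: dL*^2 = (-1.98)^2 = 3.9204
Step 2: da*^2 = (-1.0)^2 = 1.0
Step 3: db*^2 = (-2.65)^2 = 7.0225
Step 4: Sum = 3.9204 + 1.0 + 7.0225 = 11.9429
Step 5: Delta E = sqrt(11.9429) = 3.46

3.46 Delta E


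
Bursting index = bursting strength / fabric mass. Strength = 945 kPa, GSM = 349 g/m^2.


Formula: Bursting Index = Bursting Strength / Fabric GSM
BI = 945 kPa / 349 g/m^2
BI = 2.708 kPa/(g/m^2)

2.708 kPa/(g/m^2)


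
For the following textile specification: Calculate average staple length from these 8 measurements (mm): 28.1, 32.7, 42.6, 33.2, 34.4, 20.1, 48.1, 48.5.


Formula: Mean = sum of lengths / count
Sum = 28.1 + 32.7 + 42.6 + 33.2 + 34.4 + 20.1 + 48.1 + 48.5
Sum = 287.7 mm
Mean = 287.7 / 8 = 35.96 mm

35.96 mm


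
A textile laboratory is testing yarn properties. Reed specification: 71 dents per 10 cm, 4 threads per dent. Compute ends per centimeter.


Formula: EPC = (dents per 10 cm * ends per dent) / 10
Step 1: Total ends per 10 cm = 71 * 4 = 284
Step 2: EPC = 284 / 10 = 28.4 ends/cm

28.4 ends/cm


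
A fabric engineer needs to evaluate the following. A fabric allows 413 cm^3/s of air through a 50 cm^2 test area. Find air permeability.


Formula: Air Permeability = Airflow / Test Area
AP = 413 cm^3/s / 50 cm^2
AP = 8.3 cm^3/s/cm^2

8.3 cm^3/s/cm^2


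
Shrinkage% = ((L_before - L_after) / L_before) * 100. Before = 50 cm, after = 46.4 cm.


Formula: Shrinkage% = ((L_before - L_after) / L_before) * 100
Step 1: Shrinkage = 50 - 46.4 = 3.6 cm
Step 2: Shrinkage% = (3.6 / 50) * 100
Step 3: Shrinkage% = 0.072 * 100 = 7.2%

7.2%


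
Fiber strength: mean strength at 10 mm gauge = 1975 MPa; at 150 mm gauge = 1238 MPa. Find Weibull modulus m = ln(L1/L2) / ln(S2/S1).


Formula: m = ln(L1/L2) / ln(S2/S1)
Step 1: ln(L1/L2) = ln(10/150) = -2.70805
Step 2: S2/S1 = 1238/1975 = 0.62684
Step 3: ln(S2/S1) = ln(0.62684) = -0.46706
Step 4: m = -2.70805 / -0.46706 = 5.80

5.80 (Weibull m)


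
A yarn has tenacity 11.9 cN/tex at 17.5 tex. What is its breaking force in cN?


Formula: Breaking force = Tenacity * Linear density
F = 11.9 cN/tex * 17.5 tex
F = 208.25 cN

208.25 cN


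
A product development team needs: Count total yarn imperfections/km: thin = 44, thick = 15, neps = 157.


Formula: Total = thin places + thick places + neps
Total = 44 + 15 + 157
Total = 216 imperfections/km

216 imperfections/km


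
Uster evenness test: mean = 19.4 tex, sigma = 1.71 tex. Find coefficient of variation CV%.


Formula: CV% = (standard deviation / mean) * 100
Step 1: Ratio = 1.71 / 19.4 = 0.088144
Step 2: CV% = 0.088144 * 100 = 8.8144% ≈ 8.8%

8.8%


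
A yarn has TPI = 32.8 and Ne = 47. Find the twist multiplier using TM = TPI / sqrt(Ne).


Formula: TM = TPI / sqrt(Ne)
Step 1: sqrt(Ne) = sqrt(47) = 6.8557
Step 2: TM = 32.8 / 6.8557 = 4.78

4.78 TM


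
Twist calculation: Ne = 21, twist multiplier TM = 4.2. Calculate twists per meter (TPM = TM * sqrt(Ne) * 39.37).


Formula: TPM = TM * sqrt(Ne) * 39.37
Step 1: sqrt(Ne) = sqrt(21) = 4.5826
Step 2: TM * sqrt(Ne) = 4.2 * 4.5826 = 19.2469
Step 3: TPM = 19.2469 * 39.37 = 758 twists/m

758 twists/m


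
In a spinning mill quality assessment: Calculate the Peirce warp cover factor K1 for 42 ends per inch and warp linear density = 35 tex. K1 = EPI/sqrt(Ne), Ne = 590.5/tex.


Formula: K1 = EPI / sqrt(Ne), with Ne = 590.5 / tex_warp
Step 1: Ne = 590.5 / 35 = 16.871
Step 2: sqrt(Ne) = sqrt(16.871) = 4.1074
Step 3: K1 = 42 / 4.1074 = 10.2

10.2


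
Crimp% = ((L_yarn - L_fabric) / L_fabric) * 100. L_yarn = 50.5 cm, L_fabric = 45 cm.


Formula: Crimp% = ((L_yarn - L_fabric) / L_fabric) * 100
Step 1: Extension = 50.5 - 45 = 5.5 cm
Step 2: Crimp% = (5.5 / 45) * 100
Step 3: Crimp% = 0.122222 * 100 = 12.2222% ≈ 12.2%

12.2%


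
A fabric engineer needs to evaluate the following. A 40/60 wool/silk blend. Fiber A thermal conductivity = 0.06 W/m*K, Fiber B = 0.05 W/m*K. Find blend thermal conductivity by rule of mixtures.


Formula: Blend property = (fraction_A * property_A) + (fraction_B * property_B)
Step 1: Contribution A = 40/100 * 0.06 W/m*K = 0.024 W/m*K
Step 2: Contribution B = 60/100 * 0.05 W/m*K = 0.03 W/m*K
Step 3: Blend thermal conductivity = 0.024 + 0.03 = 0.054 W/m*K

0.054 W/m*K


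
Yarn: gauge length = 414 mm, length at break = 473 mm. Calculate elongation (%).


Formula: Elongation (%) = ((L_break - L0) / L0) * 100
Step 1: Extension = 473 - 414 = 59 mm
Step 2: Elongation = (59 / 414) * 100
Step 3: Elongation = 0.142512 * 100 = 14.2512% ≈ 14.3%

14.3%


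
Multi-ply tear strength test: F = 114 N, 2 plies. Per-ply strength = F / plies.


Formula: Per-ply strength = Total force / Number of plies
Per-ply = 114 N / 2
Per-ply = 57 N

57 N


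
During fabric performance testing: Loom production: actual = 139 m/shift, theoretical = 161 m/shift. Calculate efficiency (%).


Formula: Efficiency% = (Actual output / Theoretical output) * 100
Efficiency% = (139 / 161) * 100
Efficiency% = 0.863354 * 100 = 86.3354% ≈ 86.3%

86.3%


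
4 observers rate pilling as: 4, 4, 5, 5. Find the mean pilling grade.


Formula: Mean = sum / count
Sum = 4 + 4 + 5 + 5 = 18
Mean = 18 / 4 = 4.5

4.5


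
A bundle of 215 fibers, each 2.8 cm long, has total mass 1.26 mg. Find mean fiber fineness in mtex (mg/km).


Formula: fineness (mtex) = mass (mg) / total length (km) = (mass_mg / total_length_m) * 1000
Step 1: Convert fiber length: 2.8 cm = 0.028 m
Step 2: Total fiber length = 215 * 0.028 = 6.02 m
Step 3: Linear density = 1.26 mg / 6.02 m = 0.2093 mg/m
Step 4: fineness = 0.2093 * 1000 = 209.3 mtex

209.3 mtex


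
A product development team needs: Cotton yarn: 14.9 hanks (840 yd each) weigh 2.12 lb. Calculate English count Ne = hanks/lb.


Formula: Ne = hanks / mass_lb
Substituting: Ne = 14.9 / 2.12
Ne = 7.0

7.0 Ne


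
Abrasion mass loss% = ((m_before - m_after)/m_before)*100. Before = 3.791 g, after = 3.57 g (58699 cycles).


Formula: Mass loss% = ((m_before - m_after) / m_before) * 100
Step 1: Mass loss = 3.791 - 3.57 = 0.221 g
Step 2: Ratio = 0.221 / 3.791 = 0.058296
Step 3: Mass loss% = 0.058296 * 100 = 5.8296% ≈ 5.83%

5.83%


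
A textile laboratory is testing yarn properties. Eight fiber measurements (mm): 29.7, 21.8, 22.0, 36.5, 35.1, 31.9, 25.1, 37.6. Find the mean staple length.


Formula: Mean = sum of lengths / count
Sum = 29.7 + 21.8 + 22.0 + 36.5 + 35.1 + 31.9 + 25.1 + 37.6
Sum = 239.7 mm
Mean = 239.7 / 8 = 29.96 mm

29.96 mm


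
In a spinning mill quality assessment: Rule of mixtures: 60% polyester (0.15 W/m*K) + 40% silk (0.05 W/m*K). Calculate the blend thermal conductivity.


Formula: Blend property = (fraction_A * property_A) + (fraction_B * property_B)
Step 1: Contribution A = 60/100 * 0.15 W/m*K = 0.09 W/m*K
Step 2: Contribution B = 40/100 * 0.05 W/m*K = 0.02 W/m*K
Step 3: Blend thermal conductivity = 0.09 + 0.02 = 0.11 W/m*K

0.11 W/m*K


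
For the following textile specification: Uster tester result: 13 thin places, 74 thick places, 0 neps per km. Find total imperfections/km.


Formula: Total = thin places + thick places + neps
Total = 13 + 74 + 0
Total = 87 imperfections/km

87 imperfections/km


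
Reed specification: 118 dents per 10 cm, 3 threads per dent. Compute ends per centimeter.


Formula: EPC = (dents per 10 cm * ends per dent) / 10
Step 1: Total ends per 10 cm = 118 * 3 = 354
Step 2: EPC = 354 / 10 = 35.4 ends/cm

35.4 ends/cm


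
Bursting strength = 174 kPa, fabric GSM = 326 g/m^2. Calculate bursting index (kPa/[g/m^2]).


Formula: Bursting Index = Bursting Strength / Fabric GSM
BI = 174 kPa / 326 g/m^2
BI = 0.534 kPa/(g/m^2)

0.534 kPa/(g/m^2)


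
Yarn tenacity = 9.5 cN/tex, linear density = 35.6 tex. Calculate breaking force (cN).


Formula: Breaking force = Tenacity * Linear density
F = 9.5 cN/tex * 35.6 tex
F = 338.20 cN

338.20 cN


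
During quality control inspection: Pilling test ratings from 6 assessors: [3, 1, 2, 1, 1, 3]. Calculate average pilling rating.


Formula: Mean = sum / count
Sum = 3 + 1 + 2 + 1 + 1 + 3 = 11
Mean = 11 / 6 = 1.8

1.8


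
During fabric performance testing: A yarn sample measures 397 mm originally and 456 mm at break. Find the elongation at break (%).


Formula: Elongation (%) = ((L_break - L0) / L0) * 100
Step 1: Extension = 456 - 397 = 59 mm
Step 2: Elongation = (59 / 397) * 100
Step 3: Elongation = 0.148615 * 100 = 14.8615% ≈ 14.9%

14.9%


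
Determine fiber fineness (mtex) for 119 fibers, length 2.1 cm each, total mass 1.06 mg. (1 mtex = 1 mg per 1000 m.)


Formula: fineness (mtex) = mass (mg) / total length (km) = (mass_mg / total_length_m) * 1000
Step 1: Convert fiber length: 2.1 cm = 0.021 m
Step 2: Total fiber length = 119 * 0.021 = 2.499 m
Step 3: Linear density = 1.06 mg / 2.499 m = 0.4242 mg/m
Step 4: fineness = 0.4242 * 1000 = 424.2 mtex

424.2 mtex


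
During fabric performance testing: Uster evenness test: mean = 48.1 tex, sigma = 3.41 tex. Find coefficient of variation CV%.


Formula: CV% = (standard deviation / mean) * 100
Step 1: Ratio = 3.41 / 48.1 = 0.070894
Step 2: CV% = 0.070894 * 100 = 7.0894% ≈ 7.1%

7.1%


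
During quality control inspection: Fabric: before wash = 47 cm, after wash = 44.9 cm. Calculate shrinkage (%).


Formula: Shrinkage% = ((L_before - L_after) / L_before) * 100
Step 1: Shrinkage = 47 - 44.9 = 2.1 cm
Step 2: Shrinkage% = (2.1 / 47) * 100
Step 3: Shrinkage% = 0.044681 * 100 = 4.4681% ≈ 4.5%

4.5%


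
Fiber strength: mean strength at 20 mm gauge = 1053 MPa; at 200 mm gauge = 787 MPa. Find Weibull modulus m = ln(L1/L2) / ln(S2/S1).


Formula: m = ln(L1/L2) / ln(S2/S1)
Step 1: ln(L1/L2) = ln(20/200) = -2.30259
Step 2: S2/S1 = 787/1053 = 0.74739
Step 3: ln(S2/S1) = ln(0.74739) = -0.29117
Step 4: m = -2.30259 / -0.29117 = 7.91

7.91 (Weibull m)


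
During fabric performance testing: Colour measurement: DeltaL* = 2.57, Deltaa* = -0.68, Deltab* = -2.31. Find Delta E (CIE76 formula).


Formula: Delta E = sqrt(dL*^2 + da*^2 + db*^2)
Step 1: dL*^2 = 2.57^2 = 6.6049
Step 2: da*^2 = (-0.68)^2 = 0.4624
Step 3: db*^2 = (-2.31)^2 = 5.3361
Step 4: Sum = 6.6049 + 0.4624 + 5.3361 = 12.4034
Step 5: Delta E = sqrt(12.4034) = 3.52

3.52 Delta E


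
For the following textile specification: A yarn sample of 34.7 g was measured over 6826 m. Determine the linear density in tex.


Formula: Tex = (mass_g / length_m) * 1000
Substituting: Tex = (34.7 / 6826) * 1000
Intermediate: 34.7 / 6826 = 0.0050835 g/m
Tex = 0.0050835 * 1000 = 5.08 tex

5.08 tex


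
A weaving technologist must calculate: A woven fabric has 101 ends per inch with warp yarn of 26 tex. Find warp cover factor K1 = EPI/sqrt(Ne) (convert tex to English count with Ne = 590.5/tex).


Formula: K1 = EPI / sqrt(Ne), with Ne = 590.5 / tex_warp
Step 1: Ne = 590.5 / 26 = 22.712
Step 2: sqrt(Ne) = sqrt(22.712) = 4.7657
Step 3: K1 = 101 / 4.7657 = 21.2

21.2


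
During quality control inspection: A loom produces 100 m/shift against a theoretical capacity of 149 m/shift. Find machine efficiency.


Formula: Efficiency% = (Actual output / Theoretical output) * 100
Efficiency% = (100 / 149) * 100
Efficiency% = 0.671141 * 100 = 67.1141% ≈ 67.1%

67.1%


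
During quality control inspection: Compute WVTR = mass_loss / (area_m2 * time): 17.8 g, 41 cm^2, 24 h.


Formula: WVTR = mass_loss / (area * time)
Step 1: Convert area: 41 cm^2 = 0.0041 m^2
Step 2: WVTR = 17.8 g / (0.0041 m^2 * 24 h)
Step 3: WVTR = 17.8 / 0.0984 = 180.9 g/m^2/h

180.9 g/m^2/h


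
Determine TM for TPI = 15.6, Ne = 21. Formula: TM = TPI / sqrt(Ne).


Formula: TM = TPI / sqrt(Ne)
Step 1: sqrt(Ne) = sqrt(21) = 4.5826
Step 2: TM = 15.6 / 4.5826 = 3.40

3.40 TM


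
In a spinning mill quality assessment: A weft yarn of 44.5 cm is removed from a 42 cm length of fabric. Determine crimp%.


Formula: Crimp% = ((L_yarn - L_fabric) / L_fabric) * 100
Step 1: Extension = 44.5 - 42 = 2.5 cm
Step 2: Crimp% = (2.5 / 42) * 100
Step 3: Crimp% = 0.059524 * 100 = 5.9524% ≈ 6.0%

6.0%


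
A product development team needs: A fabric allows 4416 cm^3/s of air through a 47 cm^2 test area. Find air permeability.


Formula: Air Permeability = Airflow / Test Area
AP = 4416 cm^3/s / 47 cm^2
AP = 94.0 cm^3/s/cm^2

94.0 cm^3/s/cm^2


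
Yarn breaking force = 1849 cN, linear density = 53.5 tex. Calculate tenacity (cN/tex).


Formula: Tenacity = Breaking force / Linear density
Tenacity = 1849 cN / 53.5 tex
Tenacity = 34.56 cN/tex

34.56 cN/tex


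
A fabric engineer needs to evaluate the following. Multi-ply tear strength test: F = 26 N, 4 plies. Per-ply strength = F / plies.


Formula: Per-ply strength = Total force / Number of plies
Per-ply = 26 N / 4
Per-ply = 6.5 N

6.5 N


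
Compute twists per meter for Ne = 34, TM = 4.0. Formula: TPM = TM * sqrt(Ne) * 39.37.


Formula: TPM = TM * sqrt(Ne) * 39.37
Step 1: sqrt(Ne) = sqrt(34) = 5.831
Step 2: TM * sqrt(Ne) = 4.0 * 5.831 = 23.324
Step 3: TPM = 23.324 * 39.37 = 918 twists/m

918 twists/m


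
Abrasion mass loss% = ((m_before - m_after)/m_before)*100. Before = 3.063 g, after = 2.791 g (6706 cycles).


Formula: Mass loss% = ((m_before - m_after) / m_before) * 100
Step 1: Mass loss = 3.063 - 2.791 = 0.272 g
Step 2: Ratio = 0.272 / 3.063 = 0.0888018
Step 3: Mass loss% = 0.0888018 * 100 = 8.88018% ≈ 8.88%

8.88%


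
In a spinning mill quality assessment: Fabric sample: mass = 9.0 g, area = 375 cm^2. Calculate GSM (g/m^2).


Formula: GSM = mass_g / area_m2
Step 1: Convert area: 375 cm^2 = 375 / 10000 = 0.0375 m^2
Step 2: GSM = 9.0 g / 0.0375 m^2 = 240.0 g/m^2

240.0 g/m^2


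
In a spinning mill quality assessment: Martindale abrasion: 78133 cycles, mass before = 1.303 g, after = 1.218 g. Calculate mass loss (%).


Formula: Mass loss% = ((m_before - m_after) / m_before) * 100
Step 1: Mass loss = 1.303 - 1.218 = 0.085 g
Step 2: Ratio = 0.085 / 1.303 = 0.0652341
Step 3: Mass loss% = 0.0652341 * 100 = 6.52341% ≈ 6.52%

6.52%


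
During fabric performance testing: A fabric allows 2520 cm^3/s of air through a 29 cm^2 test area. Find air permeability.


Formula: Air Permeability = Airflow / Test Area
AP = 2520 cm^3/s / 29 cm^2
AP = 86.9 cm^3/s/cm^2

86.9 cm^3/s/cm^2


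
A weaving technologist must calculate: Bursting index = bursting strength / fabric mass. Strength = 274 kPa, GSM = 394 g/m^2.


Formula: Bursting Index = Bursting Strength / Fabric GSM
BI = 274 kPa / 394 g/m^2
BI = 0.695 kPa/(g/m^2)

0.695 kPa/(g/m^2)


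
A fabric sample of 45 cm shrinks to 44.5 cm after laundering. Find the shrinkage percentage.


Formula: Shrinkage% = ((L_before - L_after) / L_before) * 100
Step 1: Shrinkage = 45 - 44.5 = 0.5 cm
Step 2: Shrinkage% = (0.5 / 45) * 100
Step 3: Shrinkage% = 0.011111 * 100 = 1.1111% ≈ 1.1%

1.1%


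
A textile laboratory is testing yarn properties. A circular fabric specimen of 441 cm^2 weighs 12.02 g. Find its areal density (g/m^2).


Formula: GSM = mass_g / area_m2
Step 1: Convert area: 441 cm^2 = 441 / 10000 = 0.0441 m^2
Step 2: GSM = 12.02 g / 0.0441 m^2 = 272.6 g/m^2

272.6 g/m^2


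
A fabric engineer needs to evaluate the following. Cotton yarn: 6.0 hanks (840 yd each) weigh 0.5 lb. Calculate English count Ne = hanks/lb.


Formula: Ne = hanks / mass_lb
Substituting: Ne = 6.0 / 0.5
Ne = 12.0

12.0 Ne


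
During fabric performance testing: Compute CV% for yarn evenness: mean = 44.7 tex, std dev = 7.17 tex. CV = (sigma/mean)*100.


Formula: CV% = (standard deviation / mean) * 100
Step 1: Ratio = 7.17 / 44.7 = 0.160403
Step 2: CV% = 0.160403 * 100 = 16.0403% ≈ 16.0%

16.0%


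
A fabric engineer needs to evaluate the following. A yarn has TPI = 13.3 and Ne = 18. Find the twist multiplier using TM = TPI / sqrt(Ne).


Formula: TM = TPI / sqrt(Ne)
Step 1: sqrt(Ne) = sqrt(18) = 4.2426
Step 2: TM = 13.3 / 4.2426 = 3.13

3.13 TM


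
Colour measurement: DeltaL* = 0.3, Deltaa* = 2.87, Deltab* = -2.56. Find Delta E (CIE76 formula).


Formula: Delta E = sqrt(dL*^2 + da*^2 + db*^2)
Step 1: dL*^2 = 0.3^2 = 0.09
Step 2: da*^2 = 2.87^2 = 8.2369
Step 3: db*^2 = (-2.56)^2 = 6.5536
Step 4: Sum = 0.09 + 8.2369 + 6.5536 = 14.8805
Step 5: Delta E = sqrt(14.8805) = 3.86

3.86 Delta E


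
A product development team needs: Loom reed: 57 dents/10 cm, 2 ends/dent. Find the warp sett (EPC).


Formula: EPC = (dents per 10 cm * ends per dent) / 10
Step 1: Total ends per 10 cm = 57 * 2 = 114
Step 2: EPC = 114 / 10 = 11.4 ends/cm

11.4 ends/cm


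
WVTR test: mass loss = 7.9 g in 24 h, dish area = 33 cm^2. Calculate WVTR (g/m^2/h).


Formula: WVTR = mass_loss / (area * time)
Step 1: Convert area: 33 cm^2 = 0.0033 m^2
Step 2: WVTR = 7.9 g / (0.0033 m^2 * 24 h)
Step 3: WVTR = 7.9 / 0.0792 = 99.7 g/m^2/h

99.7 g/m^2/h


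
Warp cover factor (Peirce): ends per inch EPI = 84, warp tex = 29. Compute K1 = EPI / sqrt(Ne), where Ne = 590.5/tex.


Formula: K1 = EPI / sqrt(Ne), with Ne = 590.5 / tex_warp
Step 1: Ne = 590.5 / 29 = 20.362
Step 2: sqrt(Ne) = sqrt(20.362) = 4.5124
Step 3: K1 = 84 / 4.5124 = 18.6

18.6


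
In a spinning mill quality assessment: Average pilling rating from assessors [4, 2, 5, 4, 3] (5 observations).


Formula: Mean = sum / count
Sum = 4 + 2 + 5 + 4 + 3 = 18
Mean = 18 / 5 = 3.6

3.6


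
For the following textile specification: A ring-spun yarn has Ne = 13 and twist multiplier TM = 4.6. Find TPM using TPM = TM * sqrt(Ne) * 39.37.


Formula: TPM = TM * sqrt(Ne) * 39.37
Step 1: sqrt(Ne) = sqrt(13) = 3.6056
Step 2: TM * sqrt(Ne) = 4.6 * 3.6056 = 16.5858
Step 3: TPM = 16.5858 * 39.37 = 653 twists/m

653 twists/m


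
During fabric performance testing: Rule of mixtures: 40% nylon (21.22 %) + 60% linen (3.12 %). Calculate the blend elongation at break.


Formula: Blend property = (fraction_A * property_A) + (fraction_B * property_B)
Step 1: Contribution A = 40/100 * 21.22 % = 8.488 %
Step 2: Contribution B = 60/100 * 3.12 % = 1.872 %
Step 3: Blend elongation at break = 8.488 + 1.872 = 10.36 %

10.36 %


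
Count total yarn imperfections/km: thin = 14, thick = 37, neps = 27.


Formula: Total = thin places + thick places + neps
Total = 14 + 37 + 27
Total = 78 imperfections/km

78 imperfections/km


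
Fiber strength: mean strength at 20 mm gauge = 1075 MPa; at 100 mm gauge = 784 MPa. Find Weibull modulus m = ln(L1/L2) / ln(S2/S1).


Formula: m = ln(L1/L2) / ln(S2/S1)
Step 1: ln(L1/L2) = ln(20/100) = -1.60944
Step 2: S2/S1 = 784/1075 = 0.7293
Step 3: ln(S2/S1) = ln(0.7293) = -0.31567
Step 4: m = -1.60944 / -0.31567 = 5.10

5.10 (Weibull m)


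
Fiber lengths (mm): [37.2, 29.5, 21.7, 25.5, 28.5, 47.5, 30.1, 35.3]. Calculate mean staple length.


Formula: Mean = sum of lengths / count
Sum = 37.2 + 29.5 + 21.7 + 25.5 + 28.5 + 47.5 + 30.1 + 35.3
Sum = 255.3 mm
Mean = 255.3 / 8 = 31.91 mm

31.91 mm


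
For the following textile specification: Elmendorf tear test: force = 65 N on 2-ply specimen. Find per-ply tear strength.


Formula: Per-ply strength = Total force / Number of plies
Per-ply = 65 N / 2
Per-ply = 32.5 N

32.5 N


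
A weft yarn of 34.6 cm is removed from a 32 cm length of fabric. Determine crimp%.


Formula: Crimp% = ((L_yarn - L_fabric) / L_fabric) * 100
Step 1: Extension = 34.6 - 32 = 2.6 cm
Step 2: Crimp% = (2.6 / 32) * 100
Step 3: Crimp% = 0.08125 * 100 = 8.125% ≈ 8.1%

8.1%


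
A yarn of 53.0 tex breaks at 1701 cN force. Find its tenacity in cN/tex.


Formula: Tenacity = Breaking force / Linear density
Tenacity = 1701 cN / 53.0 tex
Tenacity = 32.09 cN/tex

32.09 cN/tex


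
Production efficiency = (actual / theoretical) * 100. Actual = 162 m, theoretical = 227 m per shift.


Formula: Efficiency% = (Actual output / Theoretical output) * 100
Efficiency% = (162 / 227) * 100
Efficiency% = 0.713656 * 100 = 71.3656% ≈ 71.4%

71.4%


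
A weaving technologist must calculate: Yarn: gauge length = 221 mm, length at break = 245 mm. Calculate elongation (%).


Formula: Elongation (%) = ((L_break - L0) / L0) * 100
Step 1: Extension = 245 - 221 = 24 mm
Step 2: Elongation = (24 / 221) * 100
Step 3: Elongation = 0.108597 * 100 = 10.8597% ≈ 10.9%

10.9%


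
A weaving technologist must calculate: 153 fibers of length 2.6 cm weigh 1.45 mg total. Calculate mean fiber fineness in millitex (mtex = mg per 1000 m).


Formula: fineness (mtex) = mass (mg) / total length (km) = (mass_mg / total_length_m) * 1000
Step 1: Convert fiber length: 2.6 cm = 0.026 m
Step 2: Total fiber length = 153 * 0.026 = 3.978 m
Step 3: Linear density = 1.45 mg / 3.978 m = 0.3645 mg/m
Step 4: fineness = 0.3645 * 1000 = 364.5 mtex

364.5 mtex


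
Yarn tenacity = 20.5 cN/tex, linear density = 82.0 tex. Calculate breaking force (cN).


Formula: Breaking force = Tenacity * Linear density
F = 20.5 cN/tex * 82.0 tex
F = 1681.00 cN

1681.00 cN


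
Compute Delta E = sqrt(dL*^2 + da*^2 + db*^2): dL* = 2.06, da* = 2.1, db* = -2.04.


Formula: Delta E = sqrt(dL*^2 + da*^2 + db*^2)
Step 1: dL*^2 = 2.06^2 = 4.2436
Step 2: da*^2 = 2.1^2 = 4.41
Step 3: db*^2 = (-2.04)^2 = 4.1616
Step 4: Sum = 4.2436 + 4.41 + 4.1616 = 12.8152
Step 5: Delta E = sqrt(12.8152) = 3.58

3.58 Delta E


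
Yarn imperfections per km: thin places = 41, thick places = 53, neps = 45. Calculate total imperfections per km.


Formula: Total = thin places + thick places + neps
Total = 41 + 53 + 45
Total = 139 imperfections/km

139 imperfections/km


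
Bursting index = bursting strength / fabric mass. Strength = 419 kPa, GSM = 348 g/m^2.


Formula: Bursting Index = Bursting Strength / Fabric GSM
BI = 419 kPa / 348 g/m^2
BI = 1.204 kPa/(g/m^2)

1.204 kPa/(g/m^2)


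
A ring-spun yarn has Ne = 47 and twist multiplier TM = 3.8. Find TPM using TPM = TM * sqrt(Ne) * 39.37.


Formula: TPM = TM * sqrt(Ne) * 39.37
Step 1: sqrt(Ne) = sqrt(47) = 6.8557
Step 2: TM * sqrt(Ne) = 3.8 * 6.8557 = 26.0517
Step 3: TPM = 26.0517 * 39.37 = 1026 twists/m

1026 twists/m


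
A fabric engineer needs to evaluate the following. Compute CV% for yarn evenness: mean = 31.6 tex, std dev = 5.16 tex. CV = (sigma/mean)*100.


Formula: CV% = (standard deviation / mean) * 100
Step 1: Ratio = 5.16 / 31.6 = 0.163291
Step 2: CV% = 0.163291 * 100 = 16.3291% ≈ 16.3%

16.3%


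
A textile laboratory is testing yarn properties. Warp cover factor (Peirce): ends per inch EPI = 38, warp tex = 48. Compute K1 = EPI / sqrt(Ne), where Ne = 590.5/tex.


Formula: K1 = EPI / sqrt(Ne), with Ne = 590.5 / tex_warp
Step 1: Ne = 590.5 / 48 = 12.302
Step 2: sqrt(Ne) = sqrt(12.302) = 3.5074
Step 3: K1 = 38 / 3.5074 = 10.8

10.8


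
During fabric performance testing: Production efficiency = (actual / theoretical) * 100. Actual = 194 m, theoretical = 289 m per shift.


Formula: Efficiency% = (Actual output / Theoretical output) * 100
Efficiency% = (194 / 289) * 100
Efficiency% = 0.67128 * 100 = 67.128% ≈ 67.1%

67.1%


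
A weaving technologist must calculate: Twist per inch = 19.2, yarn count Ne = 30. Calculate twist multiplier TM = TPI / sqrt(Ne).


Formula: TM = TPI / sqrt(Ne)
Step 1: sqrt(Ne) = sqrt(30) = 5.4772
Step 2: TM = 19.2 / 5.4772 = 3.51

3.51 TM


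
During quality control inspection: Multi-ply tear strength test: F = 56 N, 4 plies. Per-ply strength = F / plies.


Formula: Per-ply strength = Total force / Number of plies
Per-ply = 56 N / 4
Per-ply = 14 N

14 N


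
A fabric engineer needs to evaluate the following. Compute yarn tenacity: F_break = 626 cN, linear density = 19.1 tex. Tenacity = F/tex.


Formula: Tenacity = Breaking force / Linear density
Tenacity = 626 cN / 19.1 tex
Tenacity = 32.77 cN/tex

32.77 cN/tex


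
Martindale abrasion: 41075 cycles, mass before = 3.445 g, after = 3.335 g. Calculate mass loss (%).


Formula: Mass loss% = ((m_before - m_after) / m_before) * 100
Step 1: Mass loss = 3.445 - 3.335 = 0.11 g
Step 2: Ratio = 0.11 / 3.445 = 0.0319303
Step 3: Mass loss% = 0.0319303 * 100 = 3.19303% ≈ 3.19%

3.19%


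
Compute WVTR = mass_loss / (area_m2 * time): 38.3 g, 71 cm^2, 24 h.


Formula: WVTR = mass_loss / (area * time)
Step 1: Convert area: 71 cm^2 = 0.0071 m^2
Step 2: WVTR = 38.3 g / (0.0071 m^2 * 24 h)
Step 3: WVTR = 38.3 / 0.1704 = 224.8 g/m^2/h

224.8 g/m^2/h


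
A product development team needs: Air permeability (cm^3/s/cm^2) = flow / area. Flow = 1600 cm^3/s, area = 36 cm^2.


Formula: Air Permeability = Airflow / Test Area
AP = 1600 cm^3/s / 36 cm^2
AP = 44.4 cm^3/s/cm^2

44.4 cm^3/s/cm^2


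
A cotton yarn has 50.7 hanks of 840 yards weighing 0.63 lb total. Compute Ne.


Formula: Ne = hanks / mass_lb
Substituting: Ne = 50.7 / 0.63
Ne = 80.5

80.5 Ne


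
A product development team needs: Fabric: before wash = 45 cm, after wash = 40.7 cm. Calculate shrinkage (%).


Formula: Shrinkage% = ((L_before - L_after) / L_before) * 100
Step 1: Shrinkage = 45 - 40.7 = 4.3 cm
Step 2: Shrinkage% = (4.3 / 45) * 100
Step 3: Shrinkage% = 0.095556 * 100 = 9.5556% ≈ 9.6%

9.6%


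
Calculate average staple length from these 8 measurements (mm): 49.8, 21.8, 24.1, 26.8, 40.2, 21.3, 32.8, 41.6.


Formula: Mean = sum of lengths / count
Sum = 49.8 + 21.8 + 24.1 + 26.8 + 40.2 + 21.3 + 32.8 + 41.6
Sum = 258.4 mm
Mean = 258.4 / 8 = 32.30 mm

32.30 mm


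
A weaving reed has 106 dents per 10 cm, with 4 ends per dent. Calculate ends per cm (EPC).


Formula: EPC = (dents per 10 cm * ends per dent) / 10
Step 1: Total ends per 10 cm = 106 * 4 = 424
Step 2: EPC = 424 / 10 = 42.4 ends/cm

42.4 ends/cm


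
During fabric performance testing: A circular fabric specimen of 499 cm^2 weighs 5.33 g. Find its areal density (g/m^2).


Formula: GSM = mass_g / area_m2
Step 1: Convert area: 499 cm^2 = 499 / 10000 = 0.0499 m^2
Step 2: GSM = 5.33 g / 0.0499 m^2 = 106.8 g/m^2

106.8 g/m^2


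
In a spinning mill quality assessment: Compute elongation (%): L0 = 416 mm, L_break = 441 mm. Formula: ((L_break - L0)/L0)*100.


Formula: Elongation (%) = ((L_break - L0) / L0) * 100
Step 1: Extension = 441 - 416 = 25 mm
Step 2: Elongation = (25 / 416) * 100
Step 3: Elongation = 0.060096 * 100 = 6.0096% ≈ 6.0%

6.0%


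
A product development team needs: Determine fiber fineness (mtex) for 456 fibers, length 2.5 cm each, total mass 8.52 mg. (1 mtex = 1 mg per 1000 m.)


Formula: fineness (mtex) = mass (mg) / total length (km) = (mass_mg / total_length_m) * 1000
Step 1: Convert fiber length: 2.5 cm = 0.025 m
Step 2: Total fiber length = 456 * 0.025 = 11.4 m
Step 3: Linear density = 8.52 mg / 11.4 m = 0.7474 mg/m
Step 4: fineness = 0.7474 * 1000 = 747.4 mtex

747.4 mtex


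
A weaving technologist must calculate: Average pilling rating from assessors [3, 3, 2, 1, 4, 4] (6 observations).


Formula: Mean = sum / count
Sum = 3 + 3 + 2 + 1 + 4 + 4 = 17
Mean = 17 / 6 = 2.8

2.8


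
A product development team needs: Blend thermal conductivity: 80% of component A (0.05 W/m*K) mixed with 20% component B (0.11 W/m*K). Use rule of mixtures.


Formula: Blend property = (fraction_A * property_A) + (fraction_B * property_B)
Step 1: Contribution A = 80/100 * 0.05 W/m*K = 0.04 W/m*K
Step 2: Contribution B = 20/100 * 0.11 W/m*K = 0.022 W/m*K
Step 3: Blend thermal conductivity = 0.04 + 0.022 = 0.062 W/m*K

0.062 W/m*K


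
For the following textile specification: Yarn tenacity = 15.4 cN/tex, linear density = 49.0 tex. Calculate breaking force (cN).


Formula: Breaking force = Tenacity * Linear density
F = 15.4 cN/tex * 49.0 tex
F = 754.60 cN

754.60 cN


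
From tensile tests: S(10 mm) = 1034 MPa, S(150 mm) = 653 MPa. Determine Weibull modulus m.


Formula: m = ln(L1/L2) / ln(S2/S1)
Step 1: ln(L1/L2) = ln(10/150) = -2.70805
Step 2: S2/S1 = 653/1034 = 0.63153
Step 3: ln(S2/S1) = ln(0.63153) = -0.45961
Step 4: m = -2.70805 / -0.45961 = 5.89

5.89 (Weibull m)


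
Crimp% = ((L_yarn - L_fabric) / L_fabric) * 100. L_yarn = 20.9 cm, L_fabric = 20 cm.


Formula: Crimp% = ((L_yarn - L_fabric) / L_fabric) * 100
Step 1: Extension = 20.9 - 20 = 0.9 cm
Step 2: Crimp% = (0.9 / 20) * 100
Step 3: Crimp% = 0.045 * 100 = 4.5%

4.5%


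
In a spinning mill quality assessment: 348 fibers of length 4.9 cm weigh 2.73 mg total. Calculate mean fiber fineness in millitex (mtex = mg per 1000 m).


Formula: fineness (mtex) = mass (mg) / total length (km) = (mass_mg / total_length_m) * 1000
Step 1: Convert fiber length: 4.9 cm = 0.049 m
Step 2: Total fiber length = 348 * 0.049 = 17.052 m
Step 3: Linear density = 2.73 mg / 17.052 m = 0.1601 mg/m
Step 4: fineness = 0.1601 * 1000 = 160.1 mtex

160.1 mtex


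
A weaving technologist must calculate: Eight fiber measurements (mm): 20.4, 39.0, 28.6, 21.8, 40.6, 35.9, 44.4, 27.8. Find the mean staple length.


Formula: Mean = sum of lengths / count
Sum = 20.4 + 39.0 + 28.6 + 21.8 + 40.6 + 35.9 + 44.4 + 27.8
Sum = 258.5 mm
Mean = 258.5 / 8 = 32.31 mm

32.31 mm


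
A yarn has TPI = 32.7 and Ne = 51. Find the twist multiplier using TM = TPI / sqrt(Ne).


Formula: TM = TPI / sqrt(Ne)
Step 1: sqrt(Ne) = sqrt(51) = 7.1414
Step 2: TM = 32.7 / 7.1414 = 4.58

4.58 TM


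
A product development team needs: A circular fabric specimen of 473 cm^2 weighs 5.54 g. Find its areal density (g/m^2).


Formula: GSM = mass_g / area_m2
Step 1: Convert area: 473 cm^2 = 473 / 10000 = 0.0473 m^2
Step 2: GSM = 5.54 g / 0.0473 m^2 = 117.1 g/m^2

117.1 g/m^2


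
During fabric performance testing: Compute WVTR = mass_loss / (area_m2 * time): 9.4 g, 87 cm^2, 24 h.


Formula: WVTR = mass_loss / (area * time)
Step 1: Convert area: 87 cm^2 = 0.0087 m^2
Step 2: WVTR = 9.4 g / (0.0087 m^2 * 24 h)
Step 3: WVTR = 9.4 / 0.2088 = 45.0 g/m^2/h

45.0 g/m^2/h


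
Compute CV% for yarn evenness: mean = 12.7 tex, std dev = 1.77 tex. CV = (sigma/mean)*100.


Formula: CV% = (standard deviation / mean) * 100
Step 1: Ratio = 1.77 / 12.7 = 0.13937
Step 2: CV% = 0.13937 * 100 = 13.937% ≈ 13.9%

13.9%


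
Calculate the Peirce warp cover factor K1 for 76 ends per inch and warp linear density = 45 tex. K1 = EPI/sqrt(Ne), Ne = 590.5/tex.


Formula: K1 = EPI / sqrt(Ne), with Ne = 590.5 / tex_warp
Step 1: Ne = 590.5 / 45 = 13.122
Step 2: sqrt(Ne) = sqrt(13.122) = 3.6224
Step 3: K1 = 76 / 3.6224 = 21.0

21.0


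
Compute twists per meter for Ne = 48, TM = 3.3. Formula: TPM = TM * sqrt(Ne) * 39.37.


Formula: TPM = TM * sqrt(Ne) * 39.37
Step 1: sqrt(Ne) = sqrt(48) = 6.9282
Step 2: TM * sqrt(Ne) = 3.3 * 6.9282 = 22.8631
Step 3: TPM = 22.8631 * 39.37 = 900 twists/m

900 twists/m


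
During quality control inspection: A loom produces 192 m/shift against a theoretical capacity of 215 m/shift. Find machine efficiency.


Formula: Efficiency% = (Actual output / Theoretical output) * 100
Efficiency% = (192 / 215) * 100
Efficiency% = 0.893023 * 100 = 89.3023% ≈ 89.3%

89.3%


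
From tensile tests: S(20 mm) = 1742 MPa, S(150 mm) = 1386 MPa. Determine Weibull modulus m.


Formula: m = ln(L1/L2) / ln(S2/S1)
Step 1: ln(L1/L2) = ln(20/150) = -2.01490
Step 2: S2/S1 = 1386/1742 = 0.79564
Step 3: ln(S2/S1) = ln(0.79564) = -0.22861
Step 4: m = -2.01490 / -0.22861 = 8.81

8.81 (Weibull m)


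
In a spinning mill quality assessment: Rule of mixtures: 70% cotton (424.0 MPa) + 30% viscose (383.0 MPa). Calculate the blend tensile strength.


Formula: Blend property = (fraction_A * property_A) + (fraction_B * property_B)
Step 1: Contribution A = 70/100 * 424.0 MPa = 296.8 MPa
Step 2: Contribution B = 30/100 * 383.0 MPa = 114.9 MPa
Step 3: Blend tensile strength = 296.8 + 114.9 = 411.7 MPa

411.7 MPa


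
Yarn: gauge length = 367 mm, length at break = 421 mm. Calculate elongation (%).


Formula: Elongation (%) = ((L_break - L0) / L0) * 100
Step 1: Extension = 421 - 367 = 54 mm
Step 2: Elongation = (54 / 367) * 100
Step 3: Elongation = 0.147139 * 100 = 14.7139% ≈ 14.7%

14.7%


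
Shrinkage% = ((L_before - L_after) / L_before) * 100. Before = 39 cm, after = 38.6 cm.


Formula: Shrinkage% = ((L_before - L_after) / L_before) * 100
Step 1: Shrinkage = 39 - 38.6 = 0.4 cm
Step 2: Shrinkage% = (0.4 / 39) * 100
Step 3: Shrinkage% = 0.010256 * 100 = 1.0256% ≈ 1.0%

1.0%


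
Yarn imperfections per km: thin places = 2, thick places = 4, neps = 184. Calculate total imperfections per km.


Formula: Total = thin places + thick places + neps
Total = 2 + 4 + 184
Total = 190 imperfections/km

190 imperfections/km


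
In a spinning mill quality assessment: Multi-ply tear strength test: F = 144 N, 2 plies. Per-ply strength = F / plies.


Formula: Per-ply strength = Total force / Number of plies
Per-ply = 144 N / 2
Per-ply = 72 N

72 N


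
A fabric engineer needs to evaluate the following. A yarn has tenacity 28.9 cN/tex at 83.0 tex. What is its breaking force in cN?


Formula: Breaking force = Tenacity * Linear density
F = 28.9 cN/tex * 83.0 tex
F = 2398.70 cN

2398.70 cN


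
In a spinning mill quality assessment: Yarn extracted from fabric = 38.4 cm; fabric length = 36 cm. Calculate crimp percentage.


Formula: Crimp% = ((L_yarn - L_fabric) / L_fabric) * 100
Step 1: Extension = 38.4 - 36 = 2.4 cm
Step 2: Crimp% = (2.4 / 36) * 100
Step 3: Crimp% = 0.066667 * 100 = 6.6667% ≈ 6.7%

6.7%


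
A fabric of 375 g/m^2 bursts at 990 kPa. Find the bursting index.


Formula: Bursting Index = Bursting Strength / Fabric GSM
BI = 990 kPa / 375 g/m^2
BI = 2.640 kPa/(g/m^2)

2.640 kPa/(g/m^2)


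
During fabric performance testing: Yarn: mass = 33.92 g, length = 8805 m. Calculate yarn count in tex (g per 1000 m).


Formula: Tex = (mass_g / length_m) * 1000
Substituting: Tex = (33.92 / 8805) * 1000
Intermediate: 33.92 / 8805 = 0.00385236 g/m
Tex = 0.00385236 * 1000 = 3.85 tex

3.85 tex


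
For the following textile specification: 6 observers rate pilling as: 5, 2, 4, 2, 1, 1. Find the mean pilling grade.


Formula: Mean = sum / count
Sum = 5 + 2 + 4 + 2 + 1 + 1 = 15
Mean = 15 / 6 = 2.5

2.5


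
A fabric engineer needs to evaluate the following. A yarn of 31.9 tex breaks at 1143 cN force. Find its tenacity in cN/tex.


Formula: Tenacity = Breaking force / Linear density
Tenacity = 1143 cN / 31.9 tex
Tenacity = 35.83 cN/tex

35.83 cN/tex


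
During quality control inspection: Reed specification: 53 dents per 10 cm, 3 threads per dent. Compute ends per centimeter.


Formula: EPC = (dents per 10 cm * ends per dent) / 10
Step 1: Total ends per 10 cm = 53 * 3 = 159
Step 2: EPC = 159 / 10 = 15.9 ends/cm

15.9 ends/cm


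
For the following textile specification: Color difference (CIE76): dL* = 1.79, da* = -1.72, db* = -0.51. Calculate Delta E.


Formula: Delta E = sqrt(dL*^2 + da*^2 + db*^2)
Step 1: dL*^2 = 1.79^2 = 3.2041
Step 2: da*^2 = (-1.72)^2 = 2.9584
Step 3: db*^2 = (-0.51)^2 = 0.2601
Step 4: Sum = 3.2041 + 2.9584 + 0.2601 = 6.4226
Step 5: Delta E = sqrt(6.4226) = 2.53

2.53 Delta E


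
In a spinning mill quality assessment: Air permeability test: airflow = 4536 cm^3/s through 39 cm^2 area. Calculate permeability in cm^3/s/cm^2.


Formula: Air Permeability = Airflow / Test Area
AP = 4536 cm^3/s / 39 cm^2
AP = 116.3 cm^3/s/cm^2

116.3 cm^3/s/cm^2


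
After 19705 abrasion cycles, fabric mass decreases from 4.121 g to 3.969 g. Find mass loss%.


Formula: Mass loss% = ((m_before - m_after) / m_before) * 100
Step 1: Mass loss = 4.121 - 3.969 = 0.152 g
Step 2: Ratio = 0.152 / 4.121 = 0.0368843
Step 3: Mass loss% = 0.0368843 * 100 = 3.68843% ≈ 3.69%

3.69%


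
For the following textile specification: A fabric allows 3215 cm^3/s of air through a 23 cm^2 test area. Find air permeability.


Formula: Air Permeability = Airflow / Test Area
AP = 3215 cm^3/s / 23 cm^2
AP = 139.8 cm^3/s/cm^2

139.8 cm^3/s/cm^2


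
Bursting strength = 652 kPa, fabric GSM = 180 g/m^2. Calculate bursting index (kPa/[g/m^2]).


Formula: Bursting Index = Bursting Strength / Fabric GSM
BI = 652 kPa / 180 g/m^2
BI = 3.622 kPa/(g/m^2)

3.622 kPa/(g/m^2)


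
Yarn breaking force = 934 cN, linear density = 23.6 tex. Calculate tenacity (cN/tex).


Formula: Tenacity = Breaking force / Linear density
Tenacity = 934 cN / 23.6 tex
Tenacity = 39.58 cN/tex

39.58 cN/tex
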